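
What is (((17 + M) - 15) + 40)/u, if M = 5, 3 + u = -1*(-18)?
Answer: 47/15 ≈ 3.1333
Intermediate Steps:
u = 15 (u = -3 - 1*(-18) = -3 + 18 = 15)
(((17 + M) - 15) + 40)/u = (((17 + 5) - 15) + 40)/15 = ((22 - 15) + 40)/15 = (7 + 40)/15 = (1/15)*47 = 47/15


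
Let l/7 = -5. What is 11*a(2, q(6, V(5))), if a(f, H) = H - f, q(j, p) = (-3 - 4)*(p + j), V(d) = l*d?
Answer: 12991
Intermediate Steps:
l = -35 (l = 7*(-5) = -35)
V(d) = -35*d
q(j, p) = -7*j - 7*p (q(j, p) = -7*(j + p) = -7*j - 7*p)
11*a(2, q(6, V(5))) = 11*((-7*6 - (-245)*5) - 1*2) = 11*((-42 - 7*(-175)) - 2) = 11*((-42 + 1225) - 2) = 11*(1183 - 2) = 11*1181 = 12991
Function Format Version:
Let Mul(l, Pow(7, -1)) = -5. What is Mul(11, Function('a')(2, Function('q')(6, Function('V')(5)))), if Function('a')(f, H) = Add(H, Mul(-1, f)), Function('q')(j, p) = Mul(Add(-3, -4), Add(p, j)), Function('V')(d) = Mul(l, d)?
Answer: 12991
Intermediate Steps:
l = -35 (l = Mul(7, -5) = -35)
Function('V')(d) = Mul(-35, d)
Function('q')(j, p) = Add(Mul(-7, j), Mul(-7, p)) (Function('q')(j, p) = Mul(-7, Add(j, p)) = Add(Mul(-7, j), Mul(-7, p)))
Mul(11, Function('a')(2, Function('q')(6, Function('V')(5)))) = Mul(11, Add(Add(Mul(-7, 6), Mul(-7, Mul(-35, 5))), Mul(-1, 2))) = Mul(11, Add(Add(-42, Mul(-7, -175)), -2)) = Mul(11, Add(Add(-42, 1225), -2)) = Mul(11, Add(1183, -2)) = Mul(11, 1181) = 12991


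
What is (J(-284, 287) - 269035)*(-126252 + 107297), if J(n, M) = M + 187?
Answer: 5090573755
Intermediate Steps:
J(n, M) = 187 + M
(J(-284, 287) - 269035)*(-126252 + 107297) = ((187 + 287) - 269035)*(-126252 + 107297) = (474 - 269035)*(-18955) = -268561*(-18955) = 5090573755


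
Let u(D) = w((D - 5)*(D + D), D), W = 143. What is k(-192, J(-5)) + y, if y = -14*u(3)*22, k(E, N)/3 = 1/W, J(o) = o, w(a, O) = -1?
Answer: 44047/143 ≈ 308.02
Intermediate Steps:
u(D) = -1
k(E, N) = 3/143
y = 308 (y = -14*(-1)*22 = 14*22 = 308)
k(-192, J(-5)) + y = 3/143 + 308 = 44047/143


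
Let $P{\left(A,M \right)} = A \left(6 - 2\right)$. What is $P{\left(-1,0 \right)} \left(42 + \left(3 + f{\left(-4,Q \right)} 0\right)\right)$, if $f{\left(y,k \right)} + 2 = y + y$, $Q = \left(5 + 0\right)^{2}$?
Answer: $-180$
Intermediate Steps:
$Q = 25$ ($Q = 5^{2} = 25$)
$P{\left(A,M \right)} = 4 A$ ($P{\left(A,M \right)} = A 4 = 4 A$)
$f{\left(y,k \right)} = -2 + 2 y$ ($f{\left(y,k \right)} = -2 + \left(y + y\right) = -2 + 2 y$)
$P{\left(-1,0 \right)} \left(42 + \left(3 + f{\left(-4,Q \right)} 0\right)\right) = 4 \left(-1\right) \left(42 + \left(3 + \left(-2 + 2 \left(-4\right)\right) 0\right)\right) = - 4 \left(42 + \left(3 + \left(-2 - 8\right) 0\right)\right) = - 4 \left(42 + \left(3 - 0\right)\right) = - 4 \left(42 + \left(3 + 0\right)\right) = - 4 \left(42 + 3\right) = \left(-4\right) 45 = -180$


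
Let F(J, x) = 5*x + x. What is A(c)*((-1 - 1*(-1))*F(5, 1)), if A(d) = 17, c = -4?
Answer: 0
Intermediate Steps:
F(J, x) = 6*x
A(c)*((-1 - 1*(-1))*F(5, 1)) = 17*((-1 - 1*(-1))*(6*1)) = 17*((-1 + 1)*6) = 17*(0*6) = 17*0 = 0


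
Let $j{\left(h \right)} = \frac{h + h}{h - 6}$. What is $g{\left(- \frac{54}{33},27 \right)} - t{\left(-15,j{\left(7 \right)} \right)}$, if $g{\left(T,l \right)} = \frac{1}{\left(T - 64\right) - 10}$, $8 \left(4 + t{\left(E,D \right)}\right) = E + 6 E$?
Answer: $\frac{14237}{832} \approx 17.112$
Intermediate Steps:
$j{\left(h \right)} = \frac{2 h}{-6 + h}$
$t{\left(E,D \right)} = -4 + \frac{7 E}{8}$ ($t{\left(E,D \right)} = -4 + \frac{E + 6 E}{8} = -4 + \frac{7 E}{8}$)
$g{\left(T,l \right)} = \frac{1}{-74 + T}$ ($g{\left(T,l \right)} = \frac{1}{\left(-64 + T\right) - 10} = \frac{1}{-74 + T}$)
$g{\left(- \frac{54}{33},27 \right)} - t{\left(-15,j{\left(7 \right)} \right)} = \frac{1}{-74 - \frac{54}{33}} - \left(-4 + \frac{7}{8} \left(-15\right)\right) = \frac{1}{-74 - \frac{18}{11}} - \left(-4 - \frac{105}{8}\right) = \frac{1}{-74 - \frac{18}{11}} - - \frac{137}{8} = \frac{1}{- \frac{832}{11}} + \frac{137}{8} = - \frac{11}{832} + \frac{137}{8} = \frac{14237}{832}$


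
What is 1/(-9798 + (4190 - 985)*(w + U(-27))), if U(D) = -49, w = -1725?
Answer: -1/5695468 ≈ -1.7558e-7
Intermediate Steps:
1/(-9798 + (4190 - 985)*(w + U(-27))) = 1/(-9798 + (4190 - 985)*(-1725 - 49)) = 1/(-9798 + 3205*(-1774)) = 1/(-9798 - 5685670) = 1/(-5695468) = -1/5695468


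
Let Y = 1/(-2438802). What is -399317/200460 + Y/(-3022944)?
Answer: -245325785506306703/123155305089935040 ≈ -1.9920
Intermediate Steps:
Y = -1/2438802 ≈ -4.1004e-7
-399317/200460 + Y/(-3022944) = -399317/200460 - 1/2438802/(-3022944) = -399317*1/200460 - 1/2438802*(-1/3022944) = -399317/200460 + 1/7372361873088 = -245325785506306703/123155305089935040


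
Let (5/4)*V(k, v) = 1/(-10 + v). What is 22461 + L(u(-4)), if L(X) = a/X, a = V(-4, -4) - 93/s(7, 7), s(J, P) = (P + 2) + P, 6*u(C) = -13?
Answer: 81767901/3640 ≈ 22464.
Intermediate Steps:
V(k, v) = 4/(5*(-10 + v))
u(C) = -13/6 (u(C) = (1/6)*(-13) = -13/6)
s(J, P) = 2 + 2*P (s(J, P) = (2 + P) + P = 2 + 2*P)
a = -3287/560 (a = 4/(5*(-10 - 4)) - 93/(2 + 2*7) = (4/5)/(-14) - 93/(2 + 14) = (4/5)*(-1/14) - 93/16 = -2/35 - 93/16 = -3287/560 ≈ -5.8696)
L(X) = -3287/(560*X)
22461 + L(u(-4)) = 22461 - 3287/(560*(-13/6)) = 22461 - 3287/560*(-6/13) = 22461 + 9861/3640 = 81767901/3640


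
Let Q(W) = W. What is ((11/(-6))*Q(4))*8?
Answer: -176/3 ≈ -58.667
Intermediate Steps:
((11/(-6))*Q(4))*8 = ((11/(-6))*4)*8 = ((11*(-1/6))*4)*8 = -11/6*4*8 = -22/3*8 = -176/3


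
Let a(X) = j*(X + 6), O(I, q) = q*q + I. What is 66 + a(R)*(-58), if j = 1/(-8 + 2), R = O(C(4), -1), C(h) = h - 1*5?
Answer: 124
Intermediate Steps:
C(h) = -5 + h (C(h) = h - 5 = -5 + h)
O(I, q) = I + q**2 (O(I, q) = q**2 + I = I + q**2)
R = 0 (R = (-5 + 4) + (-1)**2 = -1 + 1 = 0)
j = -1/6 (j = 1/(-6) = -1/6 ≈ -0.16667)
a(X) = -1 - X/6 (a(X) = -(X + 6)/6 = -(6 + X)/6 = -1 - X/6)
66 + a(R)*(-58) = 66 + (-1 - 1/6*0)*(-58) = 66 + (-1 + 0)*(-58) = 66 - 1*(-58) = 66 + 58 = 124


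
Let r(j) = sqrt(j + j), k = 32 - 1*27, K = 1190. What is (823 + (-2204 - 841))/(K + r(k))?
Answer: -264418/141609 + 1111*sqrt(10)/708045 ≈ -1.8623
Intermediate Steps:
k = 5 (k = 32 - 27 = 5)
r(j) = sqrt(2)*sqrt(j) (r(j) = sqrt(2*j) = sqrt(2)*sqrt(j))
(823 + (-2204 - 841))/(K + r(k)) = (823 + (-2204 - 841))/(1190 + sqrt(2)*sqrt(5)) = (823 - 3045)/(1190 + sqrt(10)) = -2222/(1190 + sqrt(10))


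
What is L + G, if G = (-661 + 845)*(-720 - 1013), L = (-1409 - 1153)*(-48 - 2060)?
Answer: 5081824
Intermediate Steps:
L = 5400696 (L = -2562*(-2108) = 5400696)
G = -318872 (G = 184*(-1733) = -318872)
L + G = 5400696 - 318872 = 5081824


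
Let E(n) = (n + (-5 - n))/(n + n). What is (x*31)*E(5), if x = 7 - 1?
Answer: -93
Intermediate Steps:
x = 6
E(n) = -5/(2*n) (E(n) = -5*1/(2*n) = -5/(2*n))
(x*31)*E(5) = (6*31)*(-5/2/5) = 186*(-5/2*⅕) = 186*(-½) = -93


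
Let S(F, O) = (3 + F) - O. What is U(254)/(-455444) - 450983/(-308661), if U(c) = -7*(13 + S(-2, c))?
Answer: 51219737743/35144450121 ≈ 1.4574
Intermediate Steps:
S(F, O) = 3 + F - O
U(c) = -98 + 7*c (U(c) = -7*(13 + (3 - 2 - c)) = -7*(13 + (1 - c)) = -7*(14 - c) = -98 + 7*c)
U(254)/(-455444) - 450983/(-308661) = (-98 + 7*254)/(-455444) - 450983/(-308661) = (-98 + 1778)*(-1/455444) - 450983*(-1/308661) = 1680*(-1/455444) + 450983/308661 = -420/113861 + 450983/308661 = 51219737743/35144450121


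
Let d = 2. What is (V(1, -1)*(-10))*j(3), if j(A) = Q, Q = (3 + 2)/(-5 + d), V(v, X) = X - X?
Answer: 0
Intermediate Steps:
V(v, X) = 0
Q = -5/3 (Q = (3 + 2)/(-5 + 2) = 5/(-3) = 5*(-1/3) = -5/3 ≈ -1.6667)
j(A) = -5/3
(V(1, -1)*(-10))*j(3) = (0*(-10))*(-5/3) = 0*(-5/3) = 0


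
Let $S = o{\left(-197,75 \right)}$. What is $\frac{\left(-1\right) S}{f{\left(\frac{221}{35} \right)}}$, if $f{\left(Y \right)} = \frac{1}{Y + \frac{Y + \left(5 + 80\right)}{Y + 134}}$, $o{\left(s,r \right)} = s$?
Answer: $\frac{235846627}{171885} \approx 1372.1$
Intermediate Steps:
$S = -197$
$f{\left(Y \right)} = \frac{1}{Y + \frac{85 + Y}{134 + Y}}$ ($f{\left(Y \right)} = \frac{1}{Y + \frac{Y + 85}{134 + Y}} = \frac{1}{Y + \frac{85 + Y}{134 + Y}}$)
$\frac{\left(-1\right) S}{f{\left(\frac{221}{35} \right)}} = \frac{\left(-1\right) \left(-197\right)}{\frac{1}{85 + \left(\frac{221}{35}\right)^{2} + 135 \cdot \frac{221}{35}} \left(134 + \frac{221}{35}\right)} = \frac{197}{\frac{1}{85 + \left(221 \cdot \frac{1}{35}\right)^{2} + 135 \cdot 221 \cdot \frac{1}{35}} \left(134 + 221 \cdot \frac{1}{35}\right)} = \frac{197}{\frac{1}{85 + \left(\frac{221}{35}\right)^{2} + 135 \cdot \frac{221}{35}} \left(134 + \frac{221}{35}\right)} = \frac{197}{\frac{1}{85 + \frac{48841}{1225} + \frac{5967}{7}} \cdot \frac{4911}{35}} = \frac{197}{\frac{1}{\frac{1197191}{1225}} \cdot \frac{4911}{35}} = \frac{197}{\frac{1225}{1197191} \cdot \frac{4911}{35}} = \frac{197}{\frac{171885}{1197191}} = 197 \cdot \frac{1197191}{171885} = \frac{235846627}{171885}$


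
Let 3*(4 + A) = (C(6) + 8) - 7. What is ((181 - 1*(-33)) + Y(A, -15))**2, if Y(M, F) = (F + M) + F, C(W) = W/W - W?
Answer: 287296/9 ≈ 31922.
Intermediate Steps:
C(W) = 1 - W
A = -16/3 (A = -4 + (((1 - 1*6) + 8) - 7)/3 = -4 + (((1 - 6) + 8) - 7)/3 = -4 + ((-5 + 8) - 7)/3 = -4 + (3 - 7)/3 = -4 + (1/3)*(-4) = -4 - 4/3 = -16/3 ≈ -5.3333)
Y(M, F) = M + 2*F
((181 - 1*(-33)) + Y(A, -15))**2 = ((181 - 1*(-33)) + (-16/3 + 2*(-15)))**2 = ((181 + 33) + (-16/3 - 30))**2 = (214 - 106/3)**2 = (536/3)**2 = 287296/9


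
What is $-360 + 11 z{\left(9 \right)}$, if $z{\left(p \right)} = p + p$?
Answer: $-162$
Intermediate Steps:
$z{\left(p \right)} = 2 p$
$-360 + 11 z{\left(9 \right)} = -360 + 11 \cdot 2 \cdot 9 = -360 + 11 \cdot 18 = -360 + 198 = -162$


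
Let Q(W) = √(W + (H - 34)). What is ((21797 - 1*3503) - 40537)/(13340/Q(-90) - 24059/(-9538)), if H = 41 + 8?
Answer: -15312620058918/647571088949899 - 5398757536131856*I*√3/647571088949899 ≈ -0.023646 - 14.44*I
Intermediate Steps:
H = 49
Q(W) = √(15 + W) (Q(W) = √(W + (49 - 34)) = √(W + 15) = √(15 + W))
((21797 - 1*3503) - 40537)/(13340/Q(-90) - 24059/(-9538)) = ((21797 - 1*3503) - 40537)/(13340/(√(15 - 90)) - 24059/(-9538)) = ((21797 - 3503) - 40537)/(13340/(√(-75)) - 24059*(-1/9538)) = (18294 - 40537)/(13340/((5*I*√3)) + 24059/9538) = -22243/(13340*(-I*√3/15) + 24059/9538) = -22243/(-2668*I*√3/3 + 24059/9538) = -22243/(24059/9538 - 2668*I*√3/3)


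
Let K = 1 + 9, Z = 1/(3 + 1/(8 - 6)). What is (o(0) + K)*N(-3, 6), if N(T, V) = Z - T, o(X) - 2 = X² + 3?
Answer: 345/7 ≈ 49.286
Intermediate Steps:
Z = 2/7 (Z = 1/(3 + 1/2) = 1/(3 + ½) = 1/(7/2) = 2/7 ≈ 0.28571)
o(X) = 5 + X² (o(X) = 2 + (X² + 3) = 2 + (3 + X²) = 5 + X²)
N(T, V) = 2/7 - T
K = 10
(o(0) + K)*N(-3, 6) = ((5 + 0²) + 10)*(2/7 - 1*(-3)) = ((5 + 0) + 10)*(2/7 + 3) = (5 + 10)*(23/7) = 15*(23/7) = 345/7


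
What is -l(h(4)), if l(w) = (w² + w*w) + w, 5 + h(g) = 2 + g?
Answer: -3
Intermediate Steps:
h(g) = -3 + g (h(g) = -5 + (2 + g) = -3 + g)
l(w) = w + 2*w² (l(w) = (w² + w²) + w = 2*w² + w = w + 2*w²)
-l(h(4)) = -(-3 + 4)*(1 + 2*(-3 + 4)) = -(1 + 2*1) = -(1 + 2) = -3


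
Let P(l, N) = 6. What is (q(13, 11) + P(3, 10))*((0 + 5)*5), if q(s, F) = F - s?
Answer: 100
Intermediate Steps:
(q(13, 11) + P(3, 10))*((0 + 5)*5) = ((11 - 1*13) + 6)*((0 + 5)*5) = ((11 - 13) + 6)*(5*5) = (-2 + 6)*25 = 4*25 = 100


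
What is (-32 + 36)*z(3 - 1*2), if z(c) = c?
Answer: 4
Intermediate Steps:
(-32 + 36)*z(3 - 1*2) = (-32 + 36)*(3 - 1*2) = 4*(3 - 2) = 4*1 = 4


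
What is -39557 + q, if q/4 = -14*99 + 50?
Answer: -44901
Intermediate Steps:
q = -5344 (q = 4*(-14*99 + 50) = 4*(-1386 + 50) = 4*(-1336) = -5344)
-39557 + q = -39557 - 5344 = -44901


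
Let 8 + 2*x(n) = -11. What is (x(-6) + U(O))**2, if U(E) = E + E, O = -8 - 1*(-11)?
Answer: 49/4 ≈ 12.250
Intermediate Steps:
x(n) = -19/2 (x(n) = -4 + (1/2)*(-11) = -4 - 11/2 = -19/2)
O = 3 (O = -8 + 11 = 3)
U(E) = 2*E
(x(-6) + U(O))**2 = (-19/2 + 2*3)**2 = (-19/2 + 6)**2 = (-7/2)**2 = 49/4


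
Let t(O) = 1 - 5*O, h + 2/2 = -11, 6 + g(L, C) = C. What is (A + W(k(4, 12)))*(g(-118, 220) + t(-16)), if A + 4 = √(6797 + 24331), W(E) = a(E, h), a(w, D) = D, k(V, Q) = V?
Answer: -4720 + 590*√7782 ≈ 47327.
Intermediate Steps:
g(L, C) = -6 + C
h = -12 (h = -1 - 11 = -12)
W(E) = -12
A = -4 + 2*√7782 (A = -4 + √(6797 + 24331) = -4 + √31128 = -4 + 2*√7782 ≈ 172.43)
(A + W(k(4, 12)))*(g(-118, 220) + t(-16)) = ((-4 + 2*√7782) - 12)*((-6 + 220) + (1 - 5*(-16))) = (-16 + 2*√7782)*(214 + (1 + 80)) = (-16 + 2*√7782)*(214 + 81) = (-16 + 2*√7782)*295 = -4720 + 590*√7782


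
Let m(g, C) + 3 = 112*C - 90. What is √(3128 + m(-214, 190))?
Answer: √24315 ≈ 155.93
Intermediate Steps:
m(g, C) = -93 + 112*C (m(g, C) = -3 + (112*C - 90) = -3 + (-90 + 112*C) = -93 + 112*C)
√(3128 + m(-214, 190)) = √(3128 + (-93 + 112*190)) = √(3128 + (-93 + 21280)) = √(3128 + 21187) = √24315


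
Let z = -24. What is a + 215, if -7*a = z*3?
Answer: 1577/7 ≈ 225.29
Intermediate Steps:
a = 72/7 (a = -(-24)*3/7 = -1/7*(-72) = 72/7 ≈ 10.286)
a + 215 = 72/7 + 215 = 1577/7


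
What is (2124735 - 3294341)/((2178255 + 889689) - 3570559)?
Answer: 1169606/502615 ≈ 2.3270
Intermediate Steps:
(2124735 - 3294341)/((2178255 + 889689) - 3570559) = -1169606/(3067944 - 3570559) = -1169606/(-502615) = -1169606*(-1/502615) = 1169606/502615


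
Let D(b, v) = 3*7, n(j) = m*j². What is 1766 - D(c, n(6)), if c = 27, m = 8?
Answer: 1745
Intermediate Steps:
n(j) = 8*j²
D(b, v) = 21
1766 - D(c, n(6)) = 1766 - 1*21 = 1766 - 21 = 1745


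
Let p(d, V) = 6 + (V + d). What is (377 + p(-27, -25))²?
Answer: 109561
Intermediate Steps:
p(d, V) = 6 + V + d
(377 + p(-27, -25))² = (377 + (6 - 25 - 27))² = (377 - 46)² = 331² = 109561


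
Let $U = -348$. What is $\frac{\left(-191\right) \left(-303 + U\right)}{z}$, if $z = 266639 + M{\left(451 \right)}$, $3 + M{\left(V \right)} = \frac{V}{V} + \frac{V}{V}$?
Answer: $\frac{124341}{266638} \approx 0.46633$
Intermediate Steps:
$M{\left(V \right)} = -1$ ($M{\left(V \right)} = -3 + \left(\frac{V}{V} + \frac{V}{V}\right) = -3 + \left(1 + 1\right) = -3 + 2 = -1$)
$z = 266638$ ($z = 266639 - 1 = 266638$)
$\frac{\left(-191\right) \left(-303 + U\right)}{z} = \frac{\left(-191\right) \left(-303 - 348\right)}{266638} = \left(-191\right) \left(-651\right) \frac{1}{266638} = 124341 \cdot \frac{1}{266638} = \frac{124341}{266638}$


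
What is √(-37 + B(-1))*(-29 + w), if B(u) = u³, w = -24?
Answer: -53*I*√38 ≈ -326.71*I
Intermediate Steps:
√(-37 + B(-1))*(-29 + w) = √(-37 + (-1)³)*(-29 - 24) = √(-37 - 1)*(-53) = √(-38)*(-53) = (I*√38)*(-53) = -53*I*√38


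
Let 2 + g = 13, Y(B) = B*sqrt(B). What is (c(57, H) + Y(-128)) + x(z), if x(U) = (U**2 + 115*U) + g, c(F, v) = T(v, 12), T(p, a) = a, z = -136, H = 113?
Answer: 2879 - 1024*I*sqrt(2) ≈ 2879.0 - 1448.2*I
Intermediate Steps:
Y(B) = B**(3/2)
g = 11 (g = -2 + 13 = 11)
c(F, v) = 12
x(U) = 11 + U**2 + 115*U (x(U) = (U**2 + 115*U) + 11 = 11 + U**2 + 115*U)
(c(57, H) + Y(-128)) + x(z) = (12 + (-128)**(3/2)) + (11 + (-136)**2 + 115*(-136)) = (12 - 1024*I*sqrt(2)) + (11 + 18496 - 15640) = (12 - 1024*I*sqrt(2)) + 2867 = 2879 - 1024*I*sqrt(2)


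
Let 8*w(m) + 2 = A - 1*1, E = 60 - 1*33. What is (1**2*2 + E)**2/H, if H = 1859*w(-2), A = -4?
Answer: -6728/13013 ≈ -0.51702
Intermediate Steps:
E = 27 (E = 60 - 33 = 27)
w(m) = -7/8 (w(m) = -1/4 + (-4 - 1*1)/8 = -1/4 + (-4 - 1)/8 = -1/4 + (1/8)*(-5) = -1/4 - 5/8 = -7/8)
H = -13013/8 (H = 1859*(-7/8) = -13013/8 ≈ -1626.6)
(1**2*2 + E)**2/H = (1**2*2 + 27)**2/(-13013/8) = (1*2 + 27)**2*(-8/13013) = (2 + 27)**2*(-8/13013) = 29**2*(-8/13013) = 841*(-8/13013) = -6728/13013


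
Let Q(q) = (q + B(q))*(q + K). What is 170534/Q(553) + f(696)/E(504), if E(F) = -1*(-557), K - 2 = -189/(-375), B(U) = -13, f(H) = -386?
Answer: -260022697/2088556164 ≈ -0.12450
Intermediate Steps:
K = 313/125 (K = 2 - 189/(-375) = 2 - 189*(-1/375) = 2 + 63/125 = 313/125 ≈ 2.5040)
E(F) = 557
Q(q) = (-13 + q)*(313/125 + q) (Q(q) = (q - 13)*(q + 313/125) = (-13 + q)*(313/125 + q))
170534/Q(553) + f(696)/E(504) = 170534/(-4069/125 + 553² - 1312/125*553) - 386/557 = 170534/(-4069/125 + 305809 - 725536/125) - 386*1/557 = 170534/(7499304/25) - 386/557 = 170534*(25/7499304) - 386/557 = 2131675/3749652 - 386/557 = -260022697/2088556164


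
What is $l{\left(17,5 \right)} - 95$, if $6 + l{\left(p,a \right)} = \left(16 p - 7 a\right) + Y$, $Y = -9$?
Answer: $127$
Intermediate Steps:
$l{\left(p,a \right)} = -15 - 7 a + 16 p$ ($l{\left(p,a \right)} = -6 - \left(9 - 16 p + 7 a\right) = -15 - 7 a + 16 p$)
$l{\left(17,5 \right)} - 95 = \left(-15 - 35 + 16 \cdot 17\right) - 95 = \left(-15 - 35 + 272\right) - 95 = 222 - 95 = 127$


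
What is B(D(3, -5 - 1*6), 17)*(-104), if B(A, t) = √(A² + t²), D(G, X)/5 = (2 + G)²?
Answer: -104*√15914 ≈ -13120.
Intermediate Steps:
D(G, X) = 5*(2 + G)²
B(D(3, -5 - 1*6), 17)*(-104) = √((5*(2 + 3)²)² + 17²)*(-104) = √((5*5²)² + 289)*(-104) = √((5*25)² + 289)*(-104) = √(125² + 289)*(-104) = √(15625 + 289)*(-104) = √15914*(-104) = -104*√15914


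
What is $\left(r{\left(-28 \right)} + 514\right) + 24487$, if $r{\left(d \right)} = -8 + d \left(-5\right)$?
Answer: $25133$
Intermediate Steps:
$r{\left(d \right)} = -8 - 5 d$
$\left(r{\left(-28 \right)} + 514\right) + 24487 = \left(\left(-8 - -140\right) + 514\right) + 24487 = \left(\left(-8 + 140\right) + 514\right) + 24487 = \left(132 + 514\right) + 24487 = 646 + 24487 = 25133$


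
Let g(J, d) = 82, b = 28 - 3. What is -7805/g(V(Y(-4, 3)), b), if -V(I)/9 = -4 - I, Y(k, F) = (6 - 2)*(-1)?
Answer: -7805/82 ≈ -95.183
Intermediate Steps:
Y(k, F) = -4 (Y(k, F) = 4*(-1) = -4)
b = 25
V(I) = 36 + 9*I (V(I) = -9*(-4 - I) = 36 + 9*I)
-7805/g(V(Y(-4, 3)), b) = -7805/82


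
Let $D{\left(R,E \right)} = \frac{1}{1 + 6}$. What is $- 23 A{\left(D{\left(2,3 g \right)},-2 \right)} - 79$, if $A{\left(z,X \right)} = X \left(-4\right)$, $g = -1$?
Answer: $-263$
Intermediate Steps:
$D{\left(R,E \right)} = \frac{1}{7}$
$A{\left(z,X \right)} = - 4 X$
$- 23 A{\left(D{\left(2,3 g \right)},-2 \right)} - 79 = - 23 \left(\left(-4\right) \left(-2\right)\right) - 79 = \left(-23\right) 8 - 79 = -184 - 79 = -263$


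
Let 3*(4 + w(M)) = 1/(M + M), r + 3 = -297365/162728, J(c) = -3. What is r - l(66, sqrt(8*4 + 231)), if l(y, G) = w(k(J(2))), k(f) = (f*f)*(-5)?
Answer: -18094631/21968280 ≈ -0.82367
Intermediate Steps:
r = -785549/162728 (r = -3 - 297365/162728 = -785549/162728 ≈ -4.8274)
k(f) = -5*f**2 (k(f) = f**2*(-5) = -5*f**2)
w(M) = -4 + 1/(6*M) (w(M) = -4 + 1/(3*(M + M)) = -4 + 1/(3*((2*M))) = -4 + (1/(2*M))/3 = -4 + 1/(6*M))
l(y, G) = -1081/270 (l(y, G) = -4 + 1/(6*((-5*(-3)**2))) = -4 + 1/(6*((-5*9))) = -4 + (1/6)/(-45) = -4 + (1/6)*(-1/45) = -4 - 1/270 = -1081/270)
r - l(66, sqrt(8*4 + 231)) = -785549/162728 - 1*(-1081/270) = -785549/162728 + 1081/270 = -18094631/21968280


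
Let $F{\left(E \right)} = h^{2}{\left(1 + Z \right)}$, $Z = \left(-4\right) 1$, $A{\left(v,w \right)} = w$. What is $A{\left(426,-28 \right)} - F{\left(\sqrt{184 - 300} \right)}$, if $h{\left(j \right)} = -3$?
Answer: $-37$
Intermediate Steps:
$Z = -4$
$F{\left(E \right)} = 9$ ($F{\left(E \right)} = \left(-3\right)^{2} = 9$)
$A{\left(426,-28 \right)} - F{\left(\sqrt{184 - 300} \right)} = -28 - 9 = -37$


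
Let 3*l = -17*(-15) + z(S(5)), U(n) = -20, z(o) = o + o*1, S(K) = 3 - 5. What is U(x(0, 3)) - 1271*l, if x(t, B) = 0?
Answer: -319081/3 ≈ -1.0636e+5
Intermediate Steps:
S(K) = -2
z(o) = 2*o (z(o) = o + o = 2*o)
l = 251/3 (l = (-17*(-15) + 2*(-2))/3 = (255 - 4)/3 = (⅓)*251 = 251/3 ≈ 83.667)
U(x(0, 3)) - 1271*l = -20 - 1271*251/3 = -20 - 319021/3 = -319081/3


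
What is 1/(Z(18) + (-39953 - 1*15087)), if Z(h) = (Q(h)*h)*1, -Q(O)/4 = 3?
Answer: -1/55256 ≈ -1.8098e-5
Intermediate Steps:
Q(O) = -12 (Q(O) = -4*3 = -12)
Z(h) = -12*h (Z(h) = -12*h*1 = -12*h)
1/(Z(18) + (-39953 - 1*15087)) = 1/(-12*18 + (-39953 - 1*15087)) = 1/(-216 + (-39953 - 15087)) = 1/(-216 - 55040) = 1/(-55256) = -1/55256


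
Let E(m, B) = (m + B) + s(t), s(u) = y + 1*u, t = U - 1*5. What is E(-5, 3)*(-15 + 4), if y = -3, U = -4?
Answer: 154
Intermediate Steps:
t = -9 (t = -4 - 1*5 = -4 - 5 = -9)
s(u) = -3 + u (s(u) = -3 + 1*u = -3 + u)
E(m, B) = -12 + B + m (E(m, B) = (m + B) + (-3 - 9) = (B + m) - 12 = -12 + B + m)
E(-5, 3)*(-15 + 4) = (-12 + 3 - 5)*(-15 + 4) = -14*(-11) = 154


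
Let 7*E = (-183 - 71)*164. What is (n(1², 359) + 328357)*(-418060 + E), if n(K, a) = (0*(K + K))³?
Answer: -974588531132/7 ≈ -1.3923e+11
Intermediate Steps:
E = -41656/7 (E = ((-183 - 71)*164)/7 = (-254*164)/7 = (⅐)*(-41656) = -41656/7 ≈ -5950.9)
n(K, a) = 0 (n(K, a) = (0*(2*K))³ = 0³ = 0)
(n(1², 359) + 328357)*(-418060 + E) = (0 + 328357)*(-418060 - 41656/7) = 328357*(-2968076/7) = -974588531132/7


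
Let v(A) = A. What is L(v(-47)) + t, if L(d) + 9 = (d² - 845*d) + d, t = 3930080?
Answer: 3971948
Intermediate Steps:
L(d) = -9 + d² - 844*d (L(d) = -9 + ((d² - 845*d) + d) = -9 + (d² - 844*d) = -9 + d² - 844*d)
L(v(-47)) + t = (-9 + (-47)² - 844*(-47)) + 3930080 = (-9 + 2209 + 39668) + 3930080 = 41868 + 3930080 = 3971948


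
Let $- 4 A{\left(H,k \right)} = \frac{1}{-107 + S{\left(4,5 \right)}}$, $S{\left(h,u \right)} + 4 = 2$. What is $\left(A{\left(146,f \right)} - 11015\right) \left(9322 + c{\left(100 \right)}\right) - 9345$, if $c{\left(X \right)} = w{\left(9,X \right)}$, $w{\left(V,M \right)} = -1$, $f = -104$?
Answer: $- \frac{44768540439}{436} \approx -1.0268 \cdot 10^{8}$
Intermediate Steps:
$c{\left(X \right)} = -1$
$S{\left(h,u \right)} = -2$ ($S{\left(h,u \right)} = -4 + 2 = -2$)
$A{\left(H,k \right)} = \frac{1}{436}$ ($A{\left(H,k \right)} = - \frac{1}{4 \left(-107 - 2\right)} = - \frac{1}{4 \left(-109\right)} = \left(- \frac{1}{4}\right) \left(- \frac{1}{109}\right) = \frac{1}{436}$)
$\left(A{\left(146,f \right)} - 11015\right) \left(9322 + c{\left(100 \right)}\right) - 9345 = \left(\frac{1}{436} - 11015\right) \left(9322 - 1\right) - 9345 = \left(- \frac{4802539}{436}\right) 9321 - 9345 = - \frac{44764466019}{436} - 9345 = - \frac{44768540439}{436}$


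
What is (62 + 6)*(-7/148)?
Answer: -119/37 ≈ -3.2162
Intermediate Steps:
(62 + 6)*(-7/148) = 68*(-7*1/148) = 68*(-7/148) = -119/37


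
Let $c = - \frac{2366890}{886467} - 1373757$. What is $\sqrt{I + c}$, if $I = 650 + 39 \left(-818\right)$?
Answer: $\frac{i \sqrt{1104091528218601431}}{886467} \approx 1185.3 i$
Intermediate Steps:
$c = - \frac{1217792613409}{886467}$ ($c = \left(-2366890\right) \frac{1}{886467} - 1373757 = - \frac{2366890}{886467} - 1373757 = - \frac{1217792613409}{886467} \approx -1.3738 \cdot 10^{6}$)
$I = -31252$ ($I = 650 - 31902 = -31252$)
$\sqrt{I + c} = \sqrt{-31252 - \frac{1217792613409}{886467}} = \sqrt{- \frac{1245496480093}{886467}} = \frac{i \sqrt{1104091528218601431}}{886467}$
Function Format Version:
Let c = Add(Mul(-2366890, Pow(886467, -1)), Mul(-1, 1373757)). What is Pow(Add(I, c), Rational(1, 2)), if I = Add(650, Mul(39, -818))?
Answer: Mul(Rational(1, 886467), I, Pow(1104091528218601431, Rational(1, 2))) ≈ Mul(1185.3, I)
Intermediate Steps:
c = Rational(-1217792613409, 886467) (c = Add(Mul(-2366890, Rational(1, 886467)), -1373757) = Add(Rational(-2366890, 886467), -1373757) = Rational(-1217792613409, 886467) ≈ -1.3738e+6)
I = -31252 (I = Add(650, -31902) = -31252)
Pow(Add(I, c), Rational(1, 2)) = Pow(Add(-31252, Rational(-1217792613409, 886467)), Rational(1, 2)) = Pow(Rational(-1245496480093, 886467), Rational(1, 2)) = Mul(Rational(1, 886467), I, Pow(1104091528218601431, Rational(1, 2)))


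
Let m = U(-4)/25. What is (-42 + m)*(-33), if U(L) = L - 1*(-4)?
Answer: 1386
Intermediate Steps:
U(L) = 4 + L (U(L) = L + 4 = 4 + L)
m = 0 (m = (4 - 4)/25 = 0*(1/25) = 0)
(-42 + m)*(-33) = (-42 + 0)*(-33) = -42*(-33) = 1386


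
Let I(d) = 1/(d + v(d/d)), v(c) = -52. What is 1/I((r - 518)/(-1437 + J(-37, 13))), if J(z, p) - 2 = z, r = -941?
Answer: -75085/1472 ≈ -51.009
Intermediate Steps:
J(z, p) = 2 + z
I(d) = 1/(-52 + d) (I(d) = 1/(d - 52) = 1/(-52 + d))
1/I((r - 518)/(-1437 + J(-37, 13))) = 1/(1/(-52 + (-941 - 518)/(-1437 + (2 - 37)))) = 1/(1/(-52 - 1459/(-1437 - 35))) = 1/(1/(-52 - 1459/(-1472))) = 1/(1/(-52 - 1459*(-1/1472))) = 1/(1/(-52 + 1459/1472)) = 1/(1/(-75085/1472)) = 1/(-1472/75085) = -75085/1472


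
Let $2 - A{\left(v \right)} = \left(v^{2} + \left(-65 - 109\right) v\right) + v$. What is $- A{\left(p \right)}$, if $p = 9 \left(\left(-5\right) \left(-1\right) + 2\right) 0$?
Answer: $-2$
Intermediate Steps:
$p = 0$ ($p = 9 \left(5 + 2\right) 0 = 9 \cdot 7 \cdot 0 = 9 \cdot 0 = 0$)
$A{\left(v \right)} = 2 - v^{2} + 173 v$ ($A{\left(v \right)} = 2 - \left(\left(v^{2} + \left(-65 - 109\right) v\right) + v\right) = 2 - \left(\left(v^{2} - 174 v\right) + v\right) = 2 - \left(v^{2} - 173 v\right) = 2 - v^{2} + 173 v$)
$- A{\left(p \right)} = - (2 - 0^{2} + 173 \cdot 0) = - (2 - 0 + 0) = - (2 + 0 + 0) = \left(-1\right) 2 = -2$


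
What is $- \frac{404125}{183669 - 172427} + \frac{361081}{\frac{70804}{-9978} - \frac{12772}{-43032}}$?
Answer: $- \frac{72671794103655133}{1367495013346} \approx -53142.0$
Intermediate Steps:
$- \frac{404125}{183669 - 172427} + \frac{361081}{\frac{70804}{-9978} - \frac{12772}{-43032}} = - \frac{404125}{183669 - 172427} + \frac{361081}{70804 \left(- \frac{1}{9978}\right) - - \frac{3193}{10758}} = - \frac{404125}{11242} + \frac{361081}{- \frac{35402}{4989} + \frac{3193}{10758}} = \left(-404125\right) \frac{1}{11242} + \frac{361081}{- \frac{121641613}{17890554}} = - \frac{404125}{11242} + 361081 \left(- \frac{17890554}{121641613}\right) = - \frac{404125}{11242} - \frac{6459939128874}{121641613} = - \frac{72671794103655133}{1367495013346}$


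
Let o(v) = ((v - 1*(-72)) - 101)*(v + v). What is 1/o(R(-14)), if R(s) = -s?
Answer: -1/420 ≈ -0.0023810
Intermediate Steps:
o(v) = 2*v*(-29 + v) (o(v) = ((v + 72) - 101)*(2*v) = ((72 + v) - 101)*(2*v) = (-29 + v)*(2*v) = 2*v*(-29 + v))
1/o(R(-14)) = 1/(2*(-1*(-14))*(-29 - 1*(-14))) = 1/(2*14*(-29 + 14)) = 1/(2*14*(-15)) = 1/(-420) = -1/420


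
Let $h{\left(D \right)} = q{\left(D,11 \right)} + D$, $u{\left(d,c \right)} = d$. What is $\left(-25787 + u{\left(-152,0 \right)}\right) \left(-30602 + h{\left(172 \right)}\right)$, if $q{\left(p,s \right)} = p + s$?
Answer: $784576933$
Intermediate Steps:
$h{\left(D \right)} = 11 + 2 D$ ($h{\left(D \right)} = \left(D + 11\right) + D = \left(11 + D\right) + D = 11 + 2 D$)
$\left(-25787 + u{\left(-152,0 \right)}\right) \left(-30602 + h{\left(172 \right)}\right) = \left(-25787 - 152\right) \left(-30602 + \left(11 + 2 \cdot 172\right)\right) = - 25939 \left(-30602 + \left(11 + 344\right)\right) = - 25939 \left(-30602 + 355\right) = \left(-25939\right) \left(-30247\right) = 784576933$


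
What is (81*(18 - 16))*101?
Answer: 16362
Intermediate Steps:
(81*(18 - 16))*101 = (81*2)*101 = 162*101 = 16362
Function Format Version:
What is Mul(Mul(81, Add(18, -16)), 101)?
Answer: 16362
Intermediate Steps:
Mul(Mul(81, Add(18, -16)), 101) = Mul(Mul(81, 2), 101) = Mul(162, 101) = 16362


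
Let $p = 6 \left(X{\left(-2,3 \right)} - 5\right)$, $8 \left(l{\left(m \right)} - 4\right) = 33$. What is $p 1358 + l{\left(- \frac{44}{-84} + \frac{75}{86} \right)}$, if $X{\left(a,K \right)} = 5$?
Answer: $\frac{65}{8} \approx 8.125$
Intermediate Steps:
$l{\left(m \right)} = \frac{65}{8}$ ($l{\left(m \right)} = 4 + \frac{1}{8} \cdot 33 = 4 + \frac{33}{8} = \frac{65}{8}$)
$p = 0$ ($p = 6 \left(5 - 5\right) = 6 \cdot 0 = 0$)
$p 1358 + l{\left(- \frac{44}{-84} + \frac{75}{86} \right)} = 0 \cdot 1358 + \frac{65}{8} = 0 + \frac{65}{8} = \frac{65}{8}$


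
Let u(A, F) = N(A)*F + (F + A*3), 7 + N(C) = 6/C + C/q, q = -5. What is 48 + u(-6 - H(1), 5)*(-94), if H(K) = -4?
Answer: 4654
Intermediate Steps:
N(C) = -7 + 6/C - C/5 (N(C) = -7 + (6/C + C/(-5)) = -7 + (6/C + C*(-⅕)) = -7 + (6/C - C/5) = -7 + 6/C - C/5)
u(A, F) = F + 3*A + F*(-7 + 6/A - A/5) (u(A, F) = (-7 + 6/A - A/5)*F + (F + A*3) = F*(-7 + 6/A - A/5) + (F + 3*A) = F + 3*A + F*(-7 + 6/A - A/5))
48 + u(-6 - H(1), 5)*(-94) = 48 + (-6*5 + 3*(-6 - 1*(-4)) + 6*5/(-6 - 1*(-4)) - ⅕*(-6 - 1*(-4))*5)*(-94) = 48 + (-30 + 3*(-6 + 4) + 6*5/(-6 + 4) - ⅕*(-6 + 4)*5)*(-94) = 48 + (-30 + 3*(-2) + 6*5/(-2) - ⅕*(-2)*5)*(-94) = 48 + (-30 - 6 + 6*5*(-½) + 2)*(-94) = 48 + (-30 - 6 - 15 + 2)*(-94) = 48 - 49*(-94) = 48 + 4606 = 4654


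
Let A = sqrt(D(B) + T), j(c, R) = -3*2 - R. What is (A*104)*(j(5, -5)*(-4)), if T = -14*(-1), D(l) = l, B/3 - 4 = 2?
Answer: 1664*sqrt(2) ≈ 2353.3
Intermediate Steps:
B = 18 (B = 12 + 3*2 = 12 + 6 = 18)
j(c, R) = -6 - R
T = 14
A = 4*sqrt(2) (A = sqrt(18 + 14) = sqrt(32) = 4*sqrt(2) ≈ 5.6569)
(A*104)*(j(5, -5)*(-4)) = ((4*sqrt(2))*104)*((-6 - 1*(-5))*(-4)) = (416*sqrt(2))*((-6 + 5)*(-4)) = (416*sqrt(2))*(-1*(-4)) = (416*sqrt(2))*4 = 1664*sqrt(2)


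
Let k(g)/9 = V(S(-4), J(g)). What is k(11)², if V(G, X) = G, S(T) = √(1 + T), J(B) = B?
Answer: -243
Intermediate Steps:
k(g) = 9*I*√3 (k(g) = 9*√(1 - 4) = 9*√(-3) = 9*(I*√3) = 9*I*√3)
k(11)² = (9*I*√3)² = -243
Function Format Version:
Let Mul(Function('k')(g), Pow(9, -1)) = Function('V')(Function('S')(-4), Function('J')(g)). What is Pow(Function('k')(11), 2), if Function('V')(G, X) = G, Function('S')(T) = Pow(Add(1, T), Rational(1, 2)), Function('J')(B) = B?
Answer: -243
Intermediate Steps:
Function('k')(g) = Mul(9, I, Pow(3, Rational(1, 2))) (Function('k')(g) = Mul(9, Pow(Add(1, -4), Rational(1, 2))) = Mul(9, Pow(-3, Rational(1, 2))) = Mul(9, Mul(I, Pow(3, Rational(1, 2)))) = Mul(9, I, Pow(3, Rational(1, 2))))
Pow(Function('k')(11), 2) = Pow(Mul(9, I, Pow(3, Rational(1, 2))), 2) = -243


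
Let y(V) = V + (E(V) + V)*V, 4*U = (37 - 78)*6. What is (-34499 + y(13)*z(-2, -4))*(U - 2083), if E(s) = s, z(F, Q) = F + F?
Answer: 153987967/2 ≈ 7.6994e+7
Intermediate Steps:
z(F, Q) = 2*F
U = -123/2 (U = ((37 - 78)*6)/4 = (-41*6)/4 = (¼)*(-246) = -123/2 ≈ -61.500)
y(V) = V + 2*V² (y(V) = V + (V + V)*V = V + (2*V)*V = V + 2*V²)
(-34499 + y(13)*z(-2, -4))*(U - 2083) = (-34499 + (13*(1 + 2*13))*(2*(-2)))*(-123/2 - 2083) = (-34499 + (13*(1 + 26))*(-4))*(-4289/2) = (-34499 + (13*27)*(-4))*(-4289/2) = (-34499 + 351*(-4))*(-4289/2) = (-34499 - 1404)*(-4289/2) = -35903*(-4289/2) = 153987967/2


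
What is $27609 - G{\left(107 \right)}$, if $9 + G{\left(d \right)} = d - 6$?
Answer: $27517$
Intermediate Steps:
$G{\left(d \right)} = -15 + d$ ($G{\left(d \right)} = -9 + \left(d - 6\right) = -9 + \left(-6 + d\right) = -15 + d$)
$27609 - G{\left(107 \right)} = 27609 - \left(-15 + 107\right) = 27609 - 92 = 27517$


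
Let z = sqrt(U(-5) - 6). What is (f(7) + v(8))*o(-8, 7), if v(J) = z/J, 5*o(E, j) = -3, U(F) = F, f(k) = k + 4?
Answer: -33/5 - 3*I*sqrt(11)/40 ≈ -6.6 - 0.24875*I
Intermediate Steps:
f(k) = 4 + k
o(E, j) = -3/5 (o(E, j) = (1/5)*(-3) = -3/5)
z = I*sqrt(11) (z = sqrt(-5 - 6) = sqrt(-11) = I*sqrt(11) ≈ 3.3166*I)
v(J) = I*sqrt(11)/J (v(J) = (I*sqrt(11))/J = I*sqrt(11)/J)
(f(7) + v(8))*o(-8, 7) = ((4 + 7) + I*sqrt(11)/8)*(-3/5) = (11 + I*sqrt(11)*(1/8))*(-3/5) = (11 + I*sqrt(11)/8)*(-3/5) = -33/5 - 3*I*sqrt(11)/40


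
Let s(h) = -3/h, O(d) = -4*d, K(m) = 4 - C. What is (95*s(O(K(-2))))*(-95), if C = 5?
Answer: 27075/4 ≈ 6768.8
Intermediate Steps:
K(m) = -1 (K(m) = 4 - 1*5 = 4 - 5 = -1)
(95*s(O(K(-2))))*(-95) = (95*(-3/((-4*(-1)))))*(-95) = (95*(-3/4))*(-95) = -285/4*(-95) = 27075/4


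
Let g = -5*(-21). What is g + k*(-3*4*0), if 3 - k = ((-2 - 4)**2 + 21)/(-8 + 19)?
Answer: 105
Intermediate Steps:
g = 105
k = -24/11 (k = 3 - ((-2 - 4)**2 + 21)/(-8 + 19) = 3 - ((-6)**2 + 21)/11 = 3 - (36 + 21)/11 = 3 - 57/11 = -24/11 ≈ -2.1818)
g + k*(-3*4*0) = 105 - 24*(-3*4)*0/11 = 105 - (-288)*0/11 = 105 - 24/11*0 = 105 + 0 = 105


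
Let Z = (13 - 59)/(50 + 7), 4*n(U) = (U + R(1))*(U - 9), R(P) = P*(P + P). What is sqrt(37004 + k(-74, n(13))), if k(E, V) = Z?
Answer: sqrt(120223374)/57 ≈ 192.36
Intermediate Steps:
R(P) = 2*P**2 (R(P) = P*(2*P) = 2*P**2)
n(U) = (-9 + U)*(2 + U)/4 (n(U) = ((U + 2*1**2)*(U - 9))/4 = ((U + 2*1)*(-9 + U))/4 = ((U + 2)*(-9 + U))/4 = ((2 + U)*(-9 + U))/4 = ((-9 + U)*(2 + U))/4 = (-9 + U)*(2 + U)/4)
Z = -46/57 ≈ -0.80702
k(E, V) = -46/57
sqrt(37004 + k(-74, n(13))) = sqrt(37004 - 46/57) = sqrt(2109182/57) = sqrt(120223374)/57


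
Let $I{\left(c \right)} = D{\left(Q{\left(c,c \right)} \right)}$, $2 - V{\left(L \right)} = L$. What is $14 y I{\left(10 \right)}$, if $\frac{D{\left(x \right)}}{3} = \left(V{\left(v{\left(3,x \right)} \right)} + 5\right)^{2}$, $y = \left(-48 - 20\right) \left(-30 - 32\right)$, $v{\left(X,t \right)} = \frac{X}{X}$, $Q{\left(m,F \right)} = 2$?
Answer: $6374592$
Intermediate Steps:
$v{\left(X,t \right)} = 1$
$y = 4216$ ($y = \left(-68\right) \left(-62\right) = 4216$)
$V{\left(L \right)} = 2 - L$
$D{\left(x \right)} = 108$ ($D{\left(x \right)} = 3 \left(\left(2 - 1\right) + 5\right)^{2} = 3 \left(1 + 5\right)^{2} = 3 \cdot 6^{2} = 3 \cdot 36 = 108$)
$I{\left(c \right)} = 108$
$14 y I{\left(10 \right)} = 14 \cdot 4216 \cdot 108 = 59024 \cdot 108 = 6374592$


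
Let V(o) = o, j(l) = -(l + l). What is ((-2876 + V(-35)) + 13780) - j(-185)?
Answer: 10499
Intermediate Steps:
j(l) = -2*l
((-2876 + V(-35)) + 13780) - j(-185) = ((-2876 - 35) + 13780) - (-2)*(-185) = (-2911 + 13780) - 1*370 = 10869 - 370 = 10499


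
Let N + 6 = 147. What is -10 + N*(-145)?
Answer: -20455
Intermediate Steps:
N = 141 (N = -6 + 147 = 141)
-10 + N*(-145) = -10 + 141*(-145) = -10 - 20445 = -20455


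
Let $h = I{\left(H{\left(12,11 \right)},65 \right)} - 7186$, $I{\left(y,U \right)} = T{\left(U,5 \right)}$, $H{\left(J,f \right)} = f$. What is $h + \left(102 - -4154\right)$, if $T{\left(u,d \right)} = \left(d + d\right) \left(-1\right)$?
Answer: $-2940$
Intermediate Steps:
$T{\left(u,d \right)} = - 2 d$ ($T{\left(u,d \right)} = 2 d \left(-1\right) = - 2 d$)
$I{\left(y,U \right)} = -10$ ($I{\left(y,U \right)} = \left(-2\right) 5 = -10$)
$h = -7196$ ($h = -10 - 7186 = -7196$)
$h + \left(102 - -4154\right) = -7196 + \left(102 - -4154\right) = -7196 + \left(102 + 4154\right) = -7196 + 4256 = -2940$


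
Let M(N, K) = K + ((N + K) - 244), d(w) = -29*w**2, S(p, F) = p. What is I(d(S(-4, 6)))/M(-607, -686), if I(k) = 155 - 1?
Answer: -154/2223 ≈ -0.069276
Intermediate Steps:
I(k) = 154
M(N, K) = -244 + N + 2*K (M(N, K) = K + ((K + N) - 244) = K + (-244 + K + N) = -244 + N + 2*K)
I(d(S(-4, 6)))/M(-607, -686) = 154/(-244 - 607 + 2*(-686)) = 154/(-244 - 607 - 1372) = 154/(-2223) = 154*(-1/2223) = -154/2223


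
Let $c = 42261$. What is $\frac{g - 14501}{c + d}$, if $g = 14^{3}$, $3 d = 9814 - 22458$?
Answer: $- \frac{35271}{114139} \approx -0.30902$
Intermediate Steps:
$d = - \frac{12644}{3}$ ($d = \frac{9814 - 22458}{3} = \frac{1}{3} \left(-12644\right) = - \frac{12644}{3} \approx -4214.7$)
$g = 2744$
$\frac{g - 14501}{c + d} = \frac{2744 - 14501}{42261 - \frac{12644}{3}} = - \frac{11757}{\frac{114139}{3}} = \left(-11757\right) \frac{3}{114139} = - \frac{35271}{114139}$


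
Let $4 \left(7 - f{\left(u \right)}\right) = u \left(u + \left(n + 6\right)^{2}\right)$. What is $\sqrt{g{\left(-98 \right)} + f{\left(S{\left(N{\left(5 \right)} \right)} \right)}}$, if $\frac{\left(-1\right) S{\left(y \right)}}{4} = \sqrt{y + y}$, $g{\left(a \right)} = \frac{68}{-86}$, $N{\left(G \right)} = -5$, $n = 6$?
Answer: $\frac{\sqrt{85441 + 266256 i \sqrt{10}}}{43} \approx 15.873 + 14.344 i$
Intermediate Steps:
$g{\left(a \right)} = - \frac{34}{43}$ ($g{\left(a \right)} = 68 \left(- \frac{1}{86}\right) = - \frac{34}{43}$)
$S{\left(y \right)} = - 4 \sqrt{2} \sqrt{y}$ ($S{\left(y \right)} = - 4 \sqrt{y + y} = - 4 \sqrt{2 y} = - 4 \sqrt{2} \sqrt{y}$)
$f{\left(u \right)} = 7 - \frac{u \left(144 + u\right)}{4}$ ($f{\left(u \right)} = 7 - \frac{u \left(u + \left(6 + 6\right)^{2}\right)}{4} = 7 - \frac{u \left(u + 12^{2}\right)}{4} = 7 - \frac{u \left(u + 144\right)}{4} = 7 - \frac{u \left(144 + u\right)}{4}$)
$\sqrt{g{\left(-98 \right)} + f{\left(S{\left(N{\left(5 \right)} \right)} \right)}} = \sqrt{- \frac{34}{43} - \left(-7 - 40 + 36 \left(-4\right) \sqrt{2} \sqrt{-5}\right)} = \sqrt{- \frac{34}{43} - \left(-7 - 40 + 36 \left(-4\right) \sqrt{2} i \sqrt{5}\right)} = \sqrt{- \frac{34}{43} - \left(-7 - 40 + 36 \left(-4\right) i \sqrt{10}\right)} = \sqrt{- \frac{34}{43} + \left(7 + 144 i \sqrt{10} - -40\right)} = \sqrt{- \frac{34}{43} + \left(7 + 144 i \sqrt{10} + 40\right)} = \sqrt{- \frac{34}{43} + \left(47 + 144 i \sqrt{10}\right)} = \sqrt{\frac{1987}{43} + 144 i \sqrt{10}}$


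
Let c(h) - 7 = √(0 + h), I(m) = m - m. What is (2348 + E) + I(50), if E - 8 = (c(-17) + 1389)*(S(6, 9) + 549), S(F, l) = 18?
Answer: 793888 + 567*I*√17 ≈ 7.9389e+5 + 2337.8*I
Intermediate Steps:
I(m) = 0
c(h) = 7 + √h (c(h) = 7 + √(0 + h) = 7 + √h)
E = 791540 + 567*I*√17 (E = 8 + ((7 + √(-17)) + 1389)*(18 + 549) = 8 + ((7 + I*√17) + 1389)*567 = 8 + (1396 + I*√17)*567 = 8 + (791532 + 567*I*√17) = 791540 + 567*I*√17 ≈ 7.9154e+5 + 2337.8*I)
(2348 + E) + I(50) = (2348 + (791540 + 567*I*√17)) + 0 = (793888 + 567*I*√17) + 0 = 793888 + 567*I*√17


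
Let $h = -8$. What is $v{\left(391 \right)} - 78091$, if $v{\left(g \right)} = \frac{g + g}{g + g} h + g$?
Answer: $-77708$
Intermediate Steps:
$v{\left(g \right)} = -8 + g$ ($v{\left(g \right)} = \frac{g + g}{g + g} \left(-8\right) + g = \frac{2 g}{2 g} \left(-8\right) + g = 2 g \frac{1}{2 g} \left(-8\right) + g = 1 \left(-8\right) + g = -8 + g$)
$v{\left(391 \right)} - 78091 = \left(-8 + 391\right) - 78091 = 383 - 78091 = -77708$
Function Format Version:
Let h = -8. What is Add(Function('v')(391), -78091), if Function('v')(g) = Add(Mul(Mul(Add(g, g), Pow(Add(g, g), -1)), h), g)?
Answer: -77708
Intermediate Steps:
Function('v')(g) = Add(-8, g) (Function('v')(g) = Add(Mul(Mul(Add(g, g), Pow(Add(g, g), -1)), -8), g) = Add(Mul(Mul(Mul(2, g), Pow(Mul(2, g), -1)), -8), g) = Add(Mul(Mul(Mul(2, g), Mul(Rational(1, 2), Pow(g, -1))), -8), g) = Add(Mul(1, -8), g) = Add(-8, g))
Add(Function('v')(391), -78091) = Add(Add(-8, 391), -78091) = Add(383, -78091) = -77708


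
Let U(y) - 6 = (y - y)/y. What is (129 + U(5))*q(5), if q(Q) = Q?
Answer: 675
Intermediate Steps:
U(y) = 6 (U(y) = 6 + (y - y)/y = 6 + 0/y = 6 + 0 = 6)
(129 + U(5))*q(5) = (129 + 6)*5 = 135*5 = 675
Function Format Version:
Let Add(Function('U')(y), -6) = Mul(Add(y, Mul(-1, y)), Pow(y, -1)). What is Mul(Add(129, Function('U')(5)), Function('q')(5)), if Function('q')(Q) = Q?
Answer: 675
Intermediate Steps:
Function('U')(y) = 6 (Function('U')(y) = Add(6, Mul(Add(y, Mul(-1, y)), Pow(y, -1))) = Add(6, Mul(0, Pow(y, -1))) = Add(6, 0) = 6)
Mul(Add(129, Function('U')(5)), Function('q')(5)) = Mul(Add(129, 6), 5) = Mul(135, 5) = 675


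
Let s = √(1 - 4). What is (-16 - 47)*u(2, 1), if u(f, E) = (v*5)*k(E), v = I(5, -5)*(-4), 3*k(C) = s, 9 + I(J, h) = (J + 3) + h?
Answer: -2520*I*√3 ≈ -4364.8*I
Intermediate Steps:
s = I*√3 (s = √(-3) = I*√3 ≈ 1.732*I)
I(J, h) = -6 + J + h (I(J, h) = -9 + ((J + 3) + h) = -9 + ((3 + J) + h) = -9 + (3 + J + h) = -6 + J + h)
k(C) = I*√3/3 (k(C) = (I*√3)/3 = I*√3/3)
v = 24 (v = (-6 + 5 - 5)*(-4) = -6*(-4) = 24)
u(f, E) = 40*I*√3 (u(f, E) = (24*5)*(I*√3/3) = 120*(I*√3/3) = 40*I*√3)
(-16 - 47)*u(2, 1) = (-16 - 47)*(40*I*√3) = -2520*I*√3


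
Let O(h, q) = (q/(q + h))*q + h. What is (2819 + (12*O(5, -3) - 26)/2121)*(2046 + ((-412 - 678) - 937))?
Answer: 113604553/2121 ≈ 53562.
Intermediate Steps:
O(h, q) = h + q²/(h + q) (O(h, q) = (q/(h + q))*q + h = q²/(h + q) + h = h + q²/(h + q))
(2819 + (12*O(5, -3) - 26)/2121)*(2046 + ((-412 - 678) - 937)) = (2819 + (12*((5² + (-3)² + 5*(-3))/(5 - 3)) - 26)/2121)*(2046 + ((-412 - 678) - 937)) = (2819 + (12*((25 + 9 - 15)/2) - 26)*(1/2121))*(2046 + (-1090 - 937)) = (2819 + (12*((½)*19) - 26)*(1/2121))*(2046 - 2027) = (2819 + (12*(19/2) - 26)*(1/2121))*19 = (2819 + (114 - 26)*(1/2121))*19 = (2819 + 88*(1/2121))*19 = (2819 + 88/2121)*19 = (5979187/2121)*19 = 113604553/2121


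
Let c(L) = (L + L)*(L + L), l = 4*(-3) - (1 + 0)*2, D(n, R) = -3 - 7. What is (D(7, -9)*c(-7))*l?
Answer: 27440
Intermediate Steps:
D(n, R) = -10
l = -14 (l = -12 - 2 = -14)
c(L) = 4*L² (c(L) = (2*L)*(2*L) = 4*L²)
(D(7, -9)*c(-7))*l = -40*(-7)²*(-14) = -40*49*(-14) = -10*196*(-14) = -1960*(-14) = 27440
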